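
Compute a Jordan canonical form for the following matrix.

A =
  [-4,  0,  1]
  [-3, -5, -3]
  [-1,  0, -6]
J_2(-5) ⊕ J_1(-5)

The characteristic polynomial is
  det(x·I − A) = x^3 + 15*x^2 + 75*x + 125 = (x + 5)^3

Eigenvalues and multiplicities (the geometric multiplicity of λ is n − rank(A − λI), which equals the number of Jordan blocks for λ):
  λ = -5: algebraic multiplicity = 3, geometric multiplicity = 2

Determining the block sizes for each eigenvalue:
  λ = -5: 2 blocks summing to 3 forces exactly one block of size 2 and the rest size 1 → block sizes [2, 1]

Assembling the blocks gives a Jordan form
J =
  [-5,  1,  0]
  [ 0, -5,  0]
  [ 0,  0, -5]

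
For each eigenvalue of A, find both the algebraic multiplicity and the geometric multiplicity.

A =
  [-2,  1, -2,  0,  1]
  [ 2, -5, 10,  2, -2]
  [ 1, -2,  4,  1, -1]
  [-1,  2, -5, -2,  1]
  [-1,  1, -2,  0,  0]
λ = -1: alg = 5, geom = 3

Step 1 — factor the characteristic polynomial to read off the algebraic multiplicities:
  χ_A(x) = (x + 1)^5

Step 2 — compute geometric multiplicities via the rank-nullity identity g(λ) = n − rank(A − λI):
  rank(A − (-1)·I) = 2, so dim ker(A − (-1)·I) = n − 2 = 3

Summary:
  λ = -1: algebraic multiplicity = 5, geometric multiplicity = 3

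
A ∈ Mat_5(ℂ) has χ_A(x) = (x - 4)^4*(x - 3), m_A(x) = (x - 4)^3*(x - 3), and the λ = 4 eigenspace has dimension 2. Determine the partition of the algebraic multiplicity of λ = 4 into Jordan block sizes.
Block sizes for λ = 4: [3, 1]

Step 1 — from the characteristic polynomial, algebraic multiplicity of λ = 4 is 4. From dim ker(A − (4)·I) = 2, there are exactly 2 Jordan blocks for λ = 4.
Step 2 — from the minimal polynomial, the factor (x − 4)^3 tells us the largest block for λ = 4 has size 3.
Step 3 — with total size 4, 2 blocks, and largest block 3, the block sizes (in nonincreasing order) are [3, 1].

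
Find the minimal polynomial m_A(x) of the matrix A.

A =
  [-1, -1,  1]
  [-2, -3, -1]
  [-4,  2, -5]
x^3 + 9*x^2 + 27*x + 27

The characteristic polynomial is χ_A(x) = (x + 3)^3, so the eigenvalues are known. The minimal polynomial is
  m_A(x) = Π_λ (x − λ)^{k_λ}
where k_λ is the size of the *largest* Jordan block for λ (equivalently, the smallest k with (A − λI)^k v = 0 for every generalised eigenvector v of λ).

  λ = -3: largest Jordan block has size 3, contributing (x + 3)^3

So m_A(x) = (x + 3)^3 = x^3 + 9*x^2 + 27*x + 27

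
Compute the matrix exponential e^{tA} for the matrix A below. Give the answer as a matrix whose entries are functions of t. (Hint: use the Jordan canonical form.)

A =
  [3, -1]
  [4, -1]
e^{tA} =
  [2*t*exp(t) + exp(t), -t*exp(t)]
  [4*t*exp(t), -2*t*exp(t) + exp(t)]

Strategy: write A = P · J · P⁻¹ where J is a Jordan canonical form, so e^{tA} = P · e^{tJ} · P⁻¹, and e^{tJ} can be computed block-by-block.

A has Jordan form
J =
  [1, 1]
  [0, 1]
(up to reordering of blocks).

Per-block formulas:
  For a 2×2 Jordan block J_2(1): exp(t · J_2(1)) = e^(1t)·(I + t·N), where N is the 2×2 nilpotent shift.

After assembling e^{tJ} and conjugating by P, we get:

e^{tA} =
  [2*t*exp(t) + exp(t), -t*exp(t)]
  [4*t*exp(t), -2*t*exp(t) + exp(t)]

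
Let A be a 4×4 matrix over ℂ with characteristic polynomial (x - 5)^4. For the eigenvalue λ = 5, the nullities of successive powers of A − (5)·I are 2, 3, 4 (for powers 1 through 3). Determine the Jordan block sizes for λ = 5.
Block sizes for λ = 5: [3, 1]

From the dimensions of kernels of powers, the number of Jordan blocks of size at least j is d_j − d_{j−1} where d_j = dim ker(N^j) (with d_0 = 0). Computing the differences gives [2, 1, 1].
The number of blocks of size exactly k is (#blocks of size ≥ k) − (#blocks of size ≥ k + 1), so the partition is: 1 block(s) of size 1, 1 block(s) of size 3.
In nonincreasing order the block sizes are [3, 1].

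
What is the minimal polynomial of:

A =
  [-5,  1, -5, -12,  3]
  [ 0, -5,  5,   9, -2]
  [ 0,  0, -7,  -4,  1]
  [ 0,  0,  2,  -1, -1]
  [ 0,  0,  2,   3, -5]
x^5 + 23*x^4 + 211*x^3 + 965*x^2 + 2200*x + 2000

The characteristic polynomial is χ_A(x) = (x + 4)^2*(x + 5)^3, so the eigenvalues are known. The minimal polynomial is
  m_A(x) = Π_λ (x − λ)^{k_λ}
where k_λ is the size of the *largest* Jordan block for λ (equivalently, the smallest k with (A − λI)^k v = 0 for every generalised eigenvector v of λ).

  λ = -5: largest Jordan block has size 3, contributing (x + 5)^3
  λ = -4: largest Jordan block has size 2, contributing (x + 4)^2

So m_A(x) = (x + 4)^2*(x + 5)^3 = x^5 + 23*x^4 + 211*x^3 + 965*x^2 + 2200*x + 2000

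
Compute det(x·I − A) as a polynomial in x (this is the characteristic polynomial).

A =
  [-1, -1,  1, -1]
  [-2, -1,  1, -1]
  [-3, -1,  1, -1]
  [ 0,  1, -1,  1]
x^4

Expanding det(x·I − A) (e.g. by cofactor expansion or by noting that A is similar to its Jordan form J, which has the same characteristic polynomial as A) gives
  χ_A(x) = x^4
which factors as x^4. The eigenvalues (with algebraic multiplicities) are λ = 0 with multiplicity 4.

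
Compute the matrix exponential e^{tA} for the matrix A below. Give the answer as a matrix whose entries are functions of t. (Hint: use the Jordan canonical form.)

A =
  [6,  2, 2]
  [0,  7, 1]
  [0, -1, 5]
e^{tA} =
  [exp(6*t), 2*t*exp(6*t), 2*t*exp(6*t)]
  [0, t*exp(6*t) + exp(6*t), t*exp(6*t)]
  [0, -t*exp(6*t), -t*exp(6*t) + exp(6*t)]

Strategy: write A = P · J · P⁻¹ where J is a Jordan canonical form, so e^{tA} = P · e^{tJ} · P⁻¹, and e^{tJ} can be computed block-by-block.

A has Jordan form
J =
  [6, 1, 0]
  [0, 6, 0]
  [0, 0, 6]
(up to reordering of blocks).

Per-block formulas:
  For a 1×1 block at λ = 6: exp(t · [6]) = [e^(6t)].
  For a 2×2 Jordan block J_2(6): exp(t · J_2(6)) = e^(6t)·(I + t·N), where N is the 2×2 nilpotent shift.

After assembling e^{tJ} and conjugating by P, we get:

e^{tA} =
  [exp(6*t), 2*t*exp(6*t), 2*t*exp(6*t)]
  [0, t*exp(6*t) + exp(6*t), t*exp(6*t)]
  [0, -t*exp(6*t), -t*exp(6*t) + exp(6*t)]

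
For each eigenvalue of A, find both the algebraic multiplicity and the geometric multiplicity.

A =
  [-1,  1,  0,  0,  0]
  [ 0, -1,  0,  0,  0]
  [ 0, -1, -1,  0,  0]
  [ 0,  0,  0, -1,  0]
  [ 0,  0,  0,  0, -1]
λ = -1: alg = 5, geom = 4

Step 1 — factor the characteristic polynomial to read off the algebraic multiplicities:
  χ_A(x) = (x + 1)^5

Step 2 — compute geometric multiplicities via the rank-nullity identity g(λ) = n − rank(A − λI):
  rank(A − (-1)·I) = 1, so dim ker(A − (-1)·I) = n − 1 = 4

Summary:
  λ = -1: algebraic multiplicity = 5, geometric multiplicity = 4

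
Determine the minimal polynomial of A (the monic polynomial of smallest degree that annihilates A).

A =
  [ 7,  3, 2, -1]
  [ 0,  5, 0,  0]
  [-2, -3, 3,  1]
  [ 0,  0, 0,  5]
x^2 - 10*x + 25

The characteristic polynomial is χ_A(x) = (x - 5)^4, so the eigenvalues are known. The minimal polynomial is
  m_A(x) = Π_λ (x − λ)^{k_λ}
where k_λ is the size of the *largest* Jordan block for λ (equivalently, the smallest k with (A − λI)^k v = 0 for every generalised eigenvector v of λ).

  λ = 5: largest Jordan block has size 2, contributing (x − 5)^2

So m_A(x) = (x - 5)^2 = x^2 - 10*x + 25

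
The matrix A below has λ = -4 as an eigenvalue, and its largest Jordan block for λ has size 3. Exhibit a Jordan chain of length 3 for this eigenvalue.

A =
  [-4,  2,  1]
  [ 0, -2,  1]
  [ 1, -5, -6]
A Jordan chain for λ = -4 of length 3:
v_1 = (1, 1, -2)ᵀ
v_2 = (0, 0, 1)ᵀ
v_3 = (1, 0, 0)ᵀ

Let N = A − (-4)·I. We want v_3 with N^3 v_3 = 0 but N^2 v_3 ≠ 0; then v_{j-1} := N · v_j for j = 3, …, 2.

Pick v_3 = (1, 0, 0)ᵀ.
Then v_2 = N · v_3 = (0, 0, 1)ᵀ.
Then v_1 = N · v_2 = (1, 1, -2)ᵀ.

Sanity check: (A − (-4)·I) v_1 = (0, 0, 0)ᵀ = 0. ✓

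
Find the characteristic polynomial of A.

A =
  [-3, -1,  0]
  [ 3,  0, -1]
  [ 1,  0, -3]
x^3 + 6*x^2 + 12*x + 8

Expanding det(x·I − A) (e.g. by cofactor expansion or by noting that A is similar to its Jordan form J, which has the same characteristic polynomial as A) gives
  χ_A(x) = x^3 + 6*x^2 + 12*x + 8
which factors as (x + 2)^3. The eigenvalues (with algebraic multiplicities) are λ = -2 with multiplicity 3.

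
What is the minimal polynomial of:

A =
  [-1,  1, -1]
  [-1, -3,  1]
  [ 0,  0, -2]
x^2 + 4*x + 4

The characteristic polynomial is χ_A(x) = (x + 2)^3, so the eigenvalues are known. The minimal polynomial is
  m_A(x) = Π_λ (x − λ)^{k_λ}
where k_λ is the size of the *largest* Jordan block for λ (equivalently, the smallest k with (A − λI)^k v = 0 for every generalised eigenvector v of λ).

  λ = -2: largest Jordan block has size 2, contributing (x + 2)^2

So m_A(x) = (x + 2)^2 = x^2 + 4*x + 4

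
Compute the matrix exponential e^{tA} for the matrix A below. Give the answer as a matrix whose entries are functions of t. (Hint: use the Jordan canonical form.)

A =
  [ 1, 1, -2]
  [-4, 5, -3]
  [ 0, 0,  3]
e^{tA} =
  [-2*t*exp(3*t) + exp(3*t), t*exp(3*t), t^2*exp(3*t)/2 - 2*t*exp(3*t)]
  [-4*t*exp(3*t), 2*t*exp(3*t) + exp(3*t), t^2*exp(3*t) - 3*t*exp(3*t)]
  [0, 0, exp(3*t)]

Strategy: write A = P · J · P⁻¹ where J is a Jordan canonical form, so e^{tA} = P · e^{tJ} · P⁻¹, and e^{tJ} can be computed block-by-block.

A has Jordan form
J =
  [3, 1, 0]
  [0, 3, 1]
  [0, 0, 3]
(up to reordering of blocks).

Per-block formulas:
  For a 3×3 Jordan block J_3(3): exp(t · J_3(3)) = e^(3t)·(I + t·N + (t^2/2)·N^2), where N is the 3×3 nilpotent shift.

After assembling e^{tJ} and conjugating by P, we get:

e^{tA} =
  [-2*t*exp(3*t) + exp(3*t), t*exp(3*t), t^2*exp(3*t)/2 - 2*t*exp(3*t)]
  [-4*t*exp(3*t), 2*t*exp(3*t) + exp(3*t), t^2*exp(3*t) - 3*t*exp(3*t)]
  [0, 0, exp(3*t)]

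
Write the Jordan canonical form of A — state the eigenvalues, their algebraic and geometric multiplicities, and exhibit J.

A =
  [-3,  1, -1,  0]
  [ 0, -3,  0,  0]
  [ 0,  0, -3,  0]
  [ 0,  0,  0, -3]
J_2(-3) ⊕ J_1(-3) ⊕ J_1(-3)

The characteristic polynomial is
  det(x·I − A) = x^4 + 12*x^3 + 54*x^2 + 108*x + 81 = (x + 3)^4

Eigenvalues and multiplicities (the geometric multiplicity of λ is n − rank(A − λI), which equals the number of Jordan blocks for λ):
  λ = -3: algebraic multiplicity = 4, geometric multiplicity = 3

Determining the block sizes for each eigenvalue:
  λ = -3: 3 blocks summing to 4 forces exactly one block of size 2 and the rest size 1 → block sizes [2, 1, 1]

Assembling the blocks gives a Jordan form
J =
  [-3,  1,  0,  0]
  [ 0, -3,  0,  0]
  [ 0,  0, -3,  0]
  [ 0,  0,  0, -3]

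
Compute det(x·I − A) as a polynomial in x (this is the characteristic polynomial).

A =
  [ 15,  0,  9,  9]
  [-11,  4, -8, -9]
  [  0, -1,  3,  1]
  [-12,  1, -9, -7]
x^4 - 15*x^3 + 81*x^2 - 189*x + 162

Expanding det(x·I − A) (e.g. by cofactor expansion or by noting that A is similar to its Jordan form J, which has the same characteristic polynomial as A) gives
  χ_A(x) = x^4 - 15*x^3 + 81*x^2 - 189*x + 162
which factors as (x - 6)*(x - 3)^3. The eigenvalues (with algebraic multiplicities) are λ = 3 with multiplicity 3, λ = 6 with multiplicity 1.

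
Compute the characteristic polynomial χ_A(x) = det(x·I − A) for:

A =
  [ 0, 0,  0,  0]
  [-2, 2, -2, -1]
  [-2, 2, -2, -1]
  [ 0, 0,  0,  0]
x^4

Expanding det(x·I − A) (e.g. by cofactor expansion or by noting that A is similar to its Jordan form J, which has the same characteristic polynomial as A) gives
  χ_A(x) = x^4
which factors as x^4. The eigenvalues (with algebraic multiplicities) are λ = 0 with multiplicity 4.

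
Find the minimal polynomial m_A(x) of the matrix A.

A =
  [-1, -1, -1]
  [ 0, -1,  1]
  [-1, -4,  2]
x^3

The characteristic polynomial is χ_A(x) = x^3, so the eigenvalues are known. The minimal polynomial is
  m_A(x) = Π_λ (x − λ)^{k_λ}
where k_λ is the size of the *largest* Jordan block for λ (equivalently, the smallest k with (A − λI)^k v = 0 for every generalised eigenvector v of λ).

  λ = 0: largest Jordan block has size 3, contributing (x − 0)^3

So m_A(x) = x^3 = x^3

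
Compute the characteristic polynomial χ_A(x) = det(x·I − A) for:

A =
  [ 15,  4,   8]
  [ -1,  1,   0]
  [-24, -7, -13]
x^3 - 3*x^2 + 3*x - 1

Expanding det(x·I − A) (e.g. by cofactor expansion or by noting that A is similar to its Jordan form J, which has the same characteristic polynomial as A) gives
  χ_A(x) = x^3 - 3*x^2 + 3*x - 1
which factors as (x - 1)^3. The eigenvalues (with algebraic multiplicities) are λ = 1 with multiplicity 3.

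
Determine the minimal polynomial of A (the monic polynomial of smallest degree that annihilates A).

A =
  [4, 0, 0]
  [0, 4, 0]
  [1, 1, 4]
x^2 - 8*x + 16

The characteristic polynomial is χ_A(x) = (x - 4)^3, so the eigenvalues are known. The minimal polynomial is
  m_A(x) = Π_λ (x − λ)^{k_λ}
where k_λ is the size of the *largest* Jordan block for λ (equivalently, the smallest k with (A − λI)^k v = 0 for every generalised eigenvector v of λ).

  λ = 4: largest Jordan block has size 2, contributing (x − 4)^2

So m_A(x) = (x - 4)^2 = x^2 - 8*x + 16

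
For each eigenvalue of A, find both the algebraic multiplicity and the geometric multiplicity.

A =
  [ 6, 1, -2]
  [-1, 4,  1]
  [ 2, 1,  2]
λ = 4: alg = 3, geom = 1

Step 1 — factor the characteristic polynomial to read off the algebraic multiplicities:
  χ_A(x) = (x - 4)^3

Step 2 — compute geometric multiplicities via the rank-nullity identity g(λ) = n − rank(A − λI):
  rank(A − (4)·I) = 2, so dim ker(A − (4)·I) = n − 2 = 1

Summary:
  λ = 4: algebraic multiplicity = 3, geometric multiplicity = 1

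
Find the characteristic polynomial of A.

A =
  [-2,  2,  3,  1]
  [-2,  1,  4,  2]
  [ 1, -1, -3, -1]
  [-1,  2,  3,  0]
x^4 + 4*x^3 + 6*x^2 + 4*x + 1

Expanding det(x·I − A) (e.g. by cofactor expansion or by noting that A is similar to its Jordan form J, which has the same characteristic polynomial as A) gives
  χ_A(x) = x^4 + 4*x^3 + 6*x^2 + 4*x + 1
which factors as (x + 1)^4. The eigenvalues (with algebraic multiplicities) are λ = -1 with multiplicity 4.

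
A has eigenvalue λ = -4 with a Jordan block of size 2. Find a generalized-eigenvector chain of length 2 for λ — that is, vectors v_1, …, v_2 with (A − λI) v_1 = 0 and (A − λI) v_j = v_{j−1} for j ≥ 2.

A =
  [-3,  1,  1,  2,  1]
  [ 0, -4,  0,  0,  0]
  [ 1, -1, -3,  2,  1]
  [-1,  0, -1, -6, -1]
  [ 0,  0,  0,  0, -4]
A Jordan chain for λ = -4 of length 2:
v_1 = (1, 0, 1, -1, 0)ᵀ
v_2 = (1, 0, 0, 0, 0)ᵀ

Let N = A − (-4)·I. We want v_2 with N^2 v_2 = 0 but N^1 v_2 ≠ 0; then v_{j-1} := N · v_j for j = 2, …, 2.

Pick v_2 = (1, 0, 0, 0, 0)ᵀ.
Then v_1 = N · v_2 = (1, 0, 1, -1, 0)ᵀ.

Sanity check: (A − (-4)·I) v_1 = (0, 0, 0, 0, 0)ᵀ = 0. ✓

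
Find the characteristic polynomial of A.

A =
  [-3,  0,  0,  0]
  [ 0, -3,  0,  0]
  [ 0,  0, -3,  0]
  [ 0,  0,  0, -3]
x^4 + 12*x^3 + 54*x^2 + 108*x + 81

Expanding det(x·I − A) (e.g. by cofactor expansion or by noting that A is similar to its Jordan form J, which has the same characteristic polynomial as A) gives
  χ_A(x) = x^4 + 12*x^3 + 54*x^2 + 108*x + 81
which factors as (x + 3)^4. The eigenvalues (with algebraic multiplicities) are λ = -3 with multiplicity 4.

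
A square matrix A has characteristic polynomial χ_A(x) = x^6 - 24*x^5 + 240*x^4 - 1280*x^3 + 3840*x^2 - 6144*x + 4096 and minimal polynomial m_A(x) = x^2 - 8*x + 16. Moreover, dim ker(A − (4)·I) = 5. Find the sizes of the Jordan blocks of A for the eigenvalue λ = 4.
Block sizes for λ = 4: [2, 1, 1, 1, 1]

Step 1 — from the characteristic polynomial, algebraic multiplicity of λ = 4 is 6. From dim ker(A − (4)·I) = 5, there are exactly 5 Jordan blocks for λ = 4.
Step 2 — from the minimal polynomial, the factor (x − 4)^2 tells us the largest block for λ = 4 has size 2.
Step 3 — with total size 6, 5 blocks, and largest block 2, the block sizes (in nonincreasing order) are [2, 1, 1, 1, 1].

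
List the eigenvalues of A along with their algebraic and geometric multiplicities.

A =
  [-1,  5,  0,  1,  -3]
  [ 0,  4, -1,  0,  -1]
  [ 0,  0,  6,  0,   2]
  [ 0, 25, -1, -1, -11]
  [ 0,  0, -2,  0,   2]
λ = -1: alg = 2, geom = 1; λ = 4: alg = 3, geom = 2

Step 1 — factor the characteristic polynomial to read off the algebraic multiplicities:
  χ_A(x) = (x - 4)^3*(x + 1)^2

Step 2 — compute geometric multiplicities via the rank-nullity identity g(λ) = n − rank(A − λI):
  rank(A − (-1)·I) = 4, so dim ker(A − (-1)·I) = n − 4 = 1
  rank(A − (4)·I) = 3, so dim ker(A − (4)·I) = n − 3 = 2

Summary:
  λ = -1: algebraic multiplicity = 2, geometric multiplicity = 1
  λ = 4: algebraic multiplicity = 3, geometric multiplicity = 2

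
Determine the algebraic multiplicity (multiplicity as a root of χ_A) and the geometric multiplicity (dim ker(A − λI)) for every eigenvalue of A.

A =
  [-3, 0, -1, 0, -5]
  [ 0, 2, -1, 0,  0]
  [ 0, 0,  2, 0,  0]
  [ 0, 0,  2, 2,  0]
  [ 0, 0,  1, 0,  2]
λ = -3: alg = 1, geom = 1; λ = 2: alg = 4, geom = 3

Step 1 — factor the characteristic polynomial to read off the algebraic multiplicities:
  χ_A(x) = (x - 2)^4*(x + 3)

Step 2 — compute geometric multiplicities via the rank-nullity identity g(λ) = n − rank(A − λI):
  rank(A − (-3)·I) = 4, so dim ker(A − (-3)·I) = n − 4 = 1
  rank(A − (2)·I) = 2, so dim ker(A − (2)·I) = n − 2 = 3

Summary:
  λ = -3: algebraic multiplicity = 1, geometric multiplicity = 1
  λ = 2: algebraic multiplicity = 4, geometric multiplicity = 3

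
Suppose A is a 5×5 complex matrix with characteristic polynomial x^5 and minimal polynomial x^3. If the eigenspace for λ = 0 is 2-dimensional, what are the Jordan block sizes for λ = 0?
Block sizes for λ = 0: [3, 2]

Step 1 — from the characteristic polynomial, algebraic multiplicity of λ = 0 is 5. From dim ker(A − (0)·I) = 2, there are exactly 2 Jordan blocks for λ = 0.
Step 2 — from the minimal polynomial, the factor (x − 0)^3 tells us the largest block for λ = 0 has size 3.
Step 3 — with total size 5, 2 blocks, and largest block 3, the block sizes (in nonincreasing order) are [3, 2].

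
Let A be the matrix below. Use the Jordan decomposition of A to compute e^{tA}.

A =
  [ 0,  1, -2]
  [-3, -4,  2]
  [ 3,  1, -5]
e^{tA} =
  [3*t*exp(-3*t) + exp(-3*t), t*exp(-3*t), -2*t*exp(-3*t)]
  [-3*t*exp(-3*t), -t*exp(-3*t) + exp(-3*t), 2*t*exp(-3*t)]
  [3*t*exp(-3*t), t*exp(-3*t), -2*t*exp(-3*t) + exp(-3*t)]

Strategy: write A = P · J · P⁻¹ where J is a Jordan canonical form, so e^{tA} = P · e^{tJ} · P⁻¹, and e^{tJ} can be computed block-by-block.

A has Jordan form
J =
  [-3,  1,  0]
  [ 0, -3,  0]
  [ 0,  0, -3]
(up to reordering of blocks).

Per-block formulas:
  For a 1×1 block at λ = -3: exp(t · [-3]) = [e^(-3t)].
  For a 2×2 Jordan block J_2(-3): exp(t · J_2(-3)) = e^(-3t)·(I + t·N), where N is the 2×2 nilpotent shift.

After assembling e^{tJ} and conjugating by P, we get:

e^{tA} =
  [3*t*exp(-3*t) + exp(-3*t), t*exp(-3*t), -2*t*exp(-3*t)]
  [-3*t*exp(-3*t), -t*exp(-3*t) + exp(-3*t), 2*t*exp(-3*t)]
  [3*t*exp(-3*t), t*exp(-3*t), -2*t*exp(-3*t) + exp(-3*t)]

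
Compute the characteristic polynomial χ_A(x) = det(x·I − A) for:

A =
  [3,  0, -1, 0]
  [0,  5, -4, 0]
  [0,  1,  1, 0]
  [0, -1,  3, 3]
x^4 - 12*x^3 + 54*x^2 - 108*x + 81

Expanding det(x·I − A) (e.g. by cofactor expansion or by noting that A is similar to its Jordan form J, which has the same characteristic polynomial as A) gives
  χ_A(x) = x^4 - 12*x^3 + 54*x^2 - 108*x + 81
which factors as (x - 3)^4. The eigenvalues (with algebraic multiplicities) are λ = 3 with multiplicity 4.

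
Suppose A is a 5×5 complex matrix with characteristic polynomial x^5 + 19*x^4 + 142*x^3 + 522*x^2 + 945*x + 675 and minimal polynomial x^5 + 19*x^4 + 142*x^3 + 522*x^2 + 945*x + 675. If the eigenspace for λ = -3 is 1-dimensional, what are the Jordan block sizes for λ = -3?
Block sizes for λ = -3: [3]

Step 1 — from the characteristic polynomial, algebraic multiplicity of λ = -3 is 3. From dim ker(A − (-3)·I) = 1, there are exactly 1 Jordan blocks for λ = -3.
Step 2 — from the minimal polynomial, the factor (x + 3)^3 tells us the largest block for λ = -3 has size 3.
Step 3 — with total size 3, 1 blocks, and largest block 3, the block sizes (in nonincreasing order) are [3].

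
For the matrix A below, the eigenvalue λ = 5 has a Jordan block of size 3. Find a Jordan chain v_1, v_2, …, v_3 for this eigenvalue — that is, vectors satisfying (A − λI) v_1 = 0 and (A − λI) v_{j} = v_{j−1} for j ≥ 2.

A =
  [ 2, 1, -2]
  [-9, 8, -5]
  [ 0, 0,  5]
A Jordan chain for λ = 5 of length 3:
v_1 = (1, 3, 0)ᵀ
v_2 = (-2, -5, 0)ᵀ
v_3 = (0, 0, 1)ᵀ

Let N = A − (5)·I. We want v_3 with N^3 v_3 = 0 but N^2 v_3 ≠ 0; then v_{j-1} := N · v_j for j = 3, …, 2.

Pick v_3 = (0, 0, 1)ᵀ.
Then v_2 = N · v_3 = (-2, -5, 0)ᵀ.
Then v_1 = N · v_2 = (1, 3, 0)ᵀ.

Sanity check: (A − (5)·I) v_1 = (0, 0, 0)ᵀ = 0. ✓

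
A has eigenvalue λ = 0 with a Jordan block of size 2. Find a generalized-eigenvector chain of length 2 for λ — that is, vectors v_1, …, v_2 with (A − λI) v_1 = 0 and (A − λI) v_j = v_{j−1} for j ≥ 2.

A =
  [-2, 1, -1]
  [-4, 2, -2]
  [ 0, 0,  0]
A Jordan chain for λ = 0 of length 2:
v_1 = (-2, -4, 0)ᵀ
v_2 = (1, 0, 0)ᵀ

Let N = A − (0)·I. We want v_2 with N^2 v_2 = 0 but N^1 v_2 ≠ 0; then v_{j-1} := N · v_j for j = 2, …, 2.

Pick v_2 = (1, 0, 0)ᵀ.
Then v_1 = N · v_2 = (-2, -4, 0)ᵀ.

Sanity check: (A − (0)·I) v_1 = (0, 0, 0)ᵀ = 0. ✓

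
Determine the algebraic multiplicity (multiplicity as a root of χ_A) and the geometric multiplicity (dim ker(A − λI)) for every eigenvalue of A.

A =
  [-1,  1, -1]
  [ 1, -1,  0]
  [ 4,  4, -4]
λ = -2: alg = 3, geom = 1

Step 1 — factor the characteristic polynomial to read off the algebraic multiplicities:
  χ_A(x) = (x + 2)^3

Step 2 — compute geometric multiplicities via the rank-nullity identity g(λ) = n − rank(A − λI):
  rank(A − (-2)·I) = 2, so dim ker(A − (-2)·I) = n − 2 = 1

Summary:
  λ = -2: algebraic multiplicity = 3, geometric multiplicity = 1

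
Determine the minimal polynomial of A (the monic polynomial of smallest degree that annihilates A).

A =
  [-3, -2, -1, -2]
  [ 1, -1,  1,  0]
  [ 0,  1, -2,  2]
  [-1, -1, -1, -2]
x^3 + 6*x^2 + 12*x + 8

The characteristic polynomial is χ_A(x) = (x + 2)^4, so the eigenvalues are known. The minimal polynomial is
  m_A(x) = Π_λ (x − λ)^{k_λ}
where k_λ is the size of the *largest* Jordan block for λ (equivalently, the smallest k with (A − λI)^k v = 0 for every generalised eigenvector v of λ).

  λ = -2: largest Jordan block has size 3, contributing (x + 2)^3

So m_A(x) = (x + 2)^3 = x^3 + 6*x^2 + 12*x + 8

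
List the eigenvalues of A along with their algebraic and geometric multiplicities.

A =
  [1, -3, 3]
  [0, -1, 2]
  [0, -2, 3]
λ = 1: alg = 3, geom = 2

Step 1 — factor the characteristic polynomial to read off the algebraic multiplicities:
  χ_A(x) = (x - 1)^3

Step 2 — compute geometric multiplicities via the rank-nullity identity g(λ) = n − rank(A − λI):
  rank(A − (1)·I) = 1, so dim ker(A − (1)·I) = n − 1 = 2

Summary:
  λ = 1: algebraic multiplicity = 3, geometric multiplicity = 2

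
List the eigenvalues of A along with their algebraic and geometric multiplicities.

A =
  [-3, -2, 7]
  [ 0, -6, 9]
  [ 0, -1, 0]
λ = -3: alg = 3, geom = 1

Step 1 — factor the characteristic polynomial to read off the algebraic multiplicities:
  χ_A(x) = (x + 3)^3

Step 2 — compute geometric multiplicities via the rank-nullity identity g(λ) = n − rank(A − λI):
  rank(A − (-3)·I) = 2, so dim ker(A − (-3)·I) = n − 2 = 1

Summary:
  λ = -3: algebraic multiplicity = 3, geometric multiplicity = 1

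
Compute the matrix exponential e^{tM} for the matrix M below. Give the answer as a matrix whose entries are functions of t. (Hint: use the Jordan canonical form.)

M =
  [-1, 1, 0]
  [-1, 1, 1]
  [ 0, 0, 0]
e^{tM} =
  [1 - t, t, t^2/2]
  [-t, t + 1, t^2/2 + t]
  [0, 0, 1]

Strategy: write M = P · J · P⁻¹ where J is a Jordan canonical form, so e^{tM} = P · e^{tJ} · P⁻¹, and e^{tJ} can be computed block-by-block.

M has Jordan form
J =
  [0, 1, 0]
  [0, 0, 1]
  [0, 0, 0]
(up to reordering of blocks).

Per-block formulas:
  For a 3×3 Jordan block J_3(0): exp(t · J_3(0)) = e^(0t)·(I + t·N + (t^2/2)·N^2), where N is the 3×3 nilpotent shift.

After assembling e^{tJ} and conjugating by P, we get:

e^{tM} =
  [1 - t, t, t^2/2]
  [-t, t + 1, t^2/2 + t]
  [0, 0, 1]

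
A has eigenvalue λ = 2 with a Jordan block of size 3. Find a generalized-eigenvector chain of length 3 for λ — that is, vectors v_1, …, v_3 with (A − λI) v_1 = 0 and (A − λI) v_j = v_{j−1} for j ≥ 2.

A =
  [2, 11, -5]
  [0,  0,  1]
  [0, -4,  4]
A Jordan chain for λ = 2 of length 3:
v_1 = (-2, 0, 0)ᵀ
v_2 = (11, -2, -4)ᵀ
v_3 = (0, 1, 0)ᵀ

Let N = A − (2)·I. We want v_3 with N^3 v_3 = 0 but N^2 v_3 ≠ 0; then v_{j-1} := N · v_j for j = 3, …, 2.

Pick v_3 = (0, 1, 0)ᵀ.
Then v_2 = N · v_3 = (11, -2, -4)ᵀ.
Then v_1 = N · v_2 = (-2, 0, 0)ᵀ.

Sanity check: (A − (2)·I) v_1 = (0, 0, 0)ᵀ = 0. ✓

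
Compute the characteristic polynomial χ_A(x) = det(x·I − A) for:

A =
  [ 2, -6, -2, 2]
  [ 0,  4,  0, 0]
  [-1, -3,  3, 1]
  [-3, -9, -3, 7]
x^4 - 16*x^3 + 96*x^2 - 256*x + 256

Expanding det(x·I − A) (e.g. by cofactor expansion or by noting that A is similar to its Jordan form J, which has the same characteristic polynomial as A) gives
  χ_A(x) = x^4 - 16*x^3 + 96*x^2 - 256*x + 256
which factors as (x - 4)^4. The eigenvalues (with algebraic multiplicities) are λ = 4 with multiplicity 4.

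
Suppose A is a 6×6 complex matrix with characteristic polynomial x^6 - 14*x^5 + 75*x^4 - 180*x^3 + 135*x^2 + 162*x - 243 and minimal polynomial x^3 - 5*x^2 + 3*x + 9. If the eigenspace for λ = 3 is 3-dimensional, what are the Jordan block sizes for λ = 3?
Block sizes for λ = 3: [2, 2, 1]

Step 1 — from the characteristic polynomial, algebraic multiplicity of λ = 3 is 5. From dim ker(A − (3)·I) = 3, there are exactly 3 Jordan blocks for λ = 3.
Step 2 — from the minimal polynomial, the factor (x − 3)^2 tells us the largest block for λ = 3 has size 2.
Step 3 — with total size 5, 3 blocks, and largest block 2, the block sizes (in nonincreasing order) are [2, 2, 1].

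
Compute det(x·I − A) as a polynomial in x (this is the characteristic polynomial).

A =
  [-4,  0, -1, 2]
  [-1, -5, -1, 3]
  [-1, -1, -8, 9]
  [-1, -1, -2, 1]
x^4 + 16*x^3 + 96*x^2 + 256*x + 256

Expanding det(x·I − A) (e.g. by cofactor expansion or by noting that A is similar to its Jordan form J, which has the same characteristic polynomial as A) gives
  χ_A(x) = x^4 + 16*x^3 + 96*x^2 + 256*x + 256
which factors as (x + 4)^4. The eigenvalues (with algebraic multiplicities) are λ = -4 with multiplicity 4.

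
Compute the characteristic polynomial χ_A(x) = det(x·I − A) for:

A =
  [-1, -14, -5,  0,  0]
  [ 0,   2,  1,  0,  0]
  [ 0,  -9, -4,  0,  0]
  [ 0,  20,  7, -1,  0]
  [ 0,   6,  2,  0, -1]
x^5 + 5*x^4 + 10*x^3 + 10*x^2 + 5*x + 1

Expanding det(x·I − A) (e.g. by cofactor expansion or by noting that A is similar to its Jordan form J, which has the same characteristic polynomial as A) gives
  χ_A(x) = x^5 + 5*x^4 + 10*x^3 + 10*x^2 + 5*x + 1
which factors as (x + 1)^5. The eigenvalues (with algebraic multiplicities) are λ = -1 with multiplicity 5.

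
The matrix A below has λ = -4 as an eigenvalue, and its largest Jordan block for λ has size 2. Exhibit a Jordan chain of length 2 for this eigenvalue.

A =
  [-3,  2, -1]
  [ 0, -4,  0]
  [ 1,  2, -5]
A Jordan chain for λ = -4 of length 2:
v_1 = (1, 0, 1)ᵀ
v_2 = (1, 0, 0)ᵀ

Let N = A − (-4)·I. We want v_2 with N^2 v_2 = 0 but N^1 v_2 ≠ 0; then v_{j-1} := N · v_j for j = 2, …, 2.

Pick v_2 = (1, 0, 0)ᵀ.
Then v_1 = N · v_2 = (1, 0, 1)ᵀ.

Sanity check: (A − (-4)·I) v_1 = (0, 0, 0)ᵀ = 0. ✓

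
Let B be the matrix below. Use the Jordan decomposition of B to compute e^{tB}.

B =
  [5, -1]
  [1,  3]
e^{tB} =
  [t*exp(4*t) + exp(4*t), -t*exp(4*t)]
  [t*exp(4*t), -t*exp(4*t) + exp(4*t)]

Strategy: write B = P · J · P⁻¹ where J is a Jordan canonical form, so e^{tB} = P · e^{tJ} · P⁻¹, and e^{tJ} can be computed block-by-block.

B has Jordan form
J =
  [4, 1]
  [0, 4]
(up to reordering of blocks).

Per-block formulas:
  For a 2×2 Jordan block J_2(4): exp(t · J_2(4)) = e^(4t)·(I + t·N), where N is the 2×2 nilpotent shift.

After assembling e^{tJ} and conjugating by P, we get:

e^{tB} =
  [t*exp(4*t) + exp(4*t), -t*exp(4*t)]
  [t*exp(4*t), -t*exp(4*t) + exp(4*t)]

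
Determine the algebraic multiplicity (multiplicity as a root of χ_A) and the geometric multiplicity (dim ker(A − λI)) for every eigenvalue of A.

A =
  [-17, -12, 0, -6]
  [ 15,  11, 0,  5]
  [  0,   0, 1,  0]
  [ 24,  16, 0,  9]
λ = 1: alg = 4, geom = 3

Step 1 — factor the characteristic polynomial to read off the algebraic multiplicities:
  χ_A(x) = (x - 1)^4

Step 2 — compute geometric multiplicities via the rank-nullity identity g(λ) = n − rank(A − λI):
  rank(A − (1)·I) = 1, so dim ker(A − (1)·I) = n − 1 = 3

Summary:
  λ = 1: algebraic multiplicity = 4, geometric multiplicity = 3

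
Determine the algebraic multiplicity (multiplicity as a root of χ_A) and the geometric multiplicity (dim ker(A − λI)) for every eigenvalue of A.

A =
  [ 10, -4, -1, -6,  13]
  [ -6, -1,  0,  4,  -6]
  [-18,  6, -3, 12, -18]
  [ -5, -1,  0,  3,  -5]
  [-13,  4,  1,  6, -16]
λ = -3: alg = 3, geom = 2; λ = 1: alg = 2, geom = 1

Step 1 — factor the characteristic polynomial to read off the algebraic multiplicities:
  χ_A(x) = (x - 1)^2*(x + 3)^3

Step 2 — compute geometric multiplicities via the rank-nullity identity g(λ) = n − rank(A − λI):
  rank(A − (-3)·I) = 3, so dim ker(A − (-3)·I) = n − 3 = 2
  rank(A − (1)·I) = 4, so dim ker(A − (1)·I) = n − 4 = 1

Summary:
  λ = -3: algebraic multiplicity = 3, geometric multiplicity = 2
  λ = 1: algebraic multiplicity = 2, geometric multiplicity = 1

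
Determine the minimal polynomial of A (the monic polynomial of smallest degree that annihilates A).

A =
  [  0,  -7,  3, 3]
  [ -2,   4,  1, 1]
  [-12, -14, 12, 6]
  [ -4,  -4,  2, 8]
x^3 - 18*x^2 + 108*x - 216

The characteristic polynomial is χ_A(x) = (x - 6)^4, so the eigenvalues are known. The minimal polynomial is
  m_A(x) = Π_λ (x − λ)^{k_λ}
where k_λ is the size of the *largest* Jordan block for λ (equivalently, the smallest k with (A − λI)^k v = 0 for every generalised eigenvector v of λ).

  λ = 6: largest Jordan block has size 3, contributing (x − 6)^3

So m_A(x) = (x - 6)^3 = x^3 - 18*x^2 + 108*x - 216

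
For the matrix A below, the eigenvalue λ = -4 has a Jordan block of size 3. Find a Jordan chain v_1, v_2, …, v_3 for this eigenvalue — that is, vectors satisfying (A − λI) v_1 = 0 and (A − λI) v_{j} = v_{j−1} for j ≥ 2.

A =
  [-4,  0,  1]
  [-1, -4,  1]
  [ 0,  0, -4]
A Jordan chain for λ = -4 of length 3:
v_1 = (0, -1, 0)ᵀ
v_2 = (1, 1, 0)ᵀ
v_3 = (0, 0, 1)ᵀ

Let N = A − (-4)·I. We want v_3 with N^3 v_3 = 0 but N^2 v_3 ≠ 0; then v_{j-1} := N · v_j for j = 3, …, 2.

Pick v_3 = (0, 0, 1)ᵀ.
Then v_2 = N · v_3 = (1, 1, 0)ᵀ.
Then v_1 = N · v_2 = (0, -1, 0)ᵀ.

Sanity check: (A − (-4)·I) v_1 = (0, 0, 0)ᵀ = 0. ✓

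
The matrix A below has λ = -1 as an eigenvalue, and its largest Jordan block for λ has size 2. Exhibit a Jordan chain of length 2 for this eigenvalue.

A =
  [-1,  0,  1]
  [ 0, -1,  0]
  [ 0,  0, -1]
A Jordan chain for λ = -1 of length 2:
v_1 = (1, 0, 0)ᵀ
v_2 = (0, 0, 1)ᵀ

Let N = A − (-1)·I. We want v_2 with N^2 v_2 = 0 but N^1 v_2 ≠ 0; then v_{j-1} := N · v_j for j = 2, …, 2.

Pick v_2 = (0, 0, 1)ᵀ.
Then v_1 = N · v_2 = (1, 0, 0)ᵀ.

Sanity check: (A − (-1)·I) v_1 = (0, 0, 0)ᵀ = 0. ✓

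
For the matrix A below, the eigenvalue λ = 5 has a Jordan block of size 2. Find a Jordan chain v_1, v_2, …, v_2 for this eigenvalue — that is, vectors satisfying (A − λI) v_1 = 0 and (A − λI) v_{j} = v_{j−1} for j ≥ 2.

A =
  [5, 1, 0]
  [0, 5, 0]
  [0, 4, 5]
A Jordan chain for λ = 5 of length 2:
v_1 = (1, 0, 4)ᵀ
v_2 = (0, 1, 0)ᵀ

Let N = A − (5)·I. We want v_2 with N^2 v_2 = 0 but N^1 v_2 ≠ 0; then v_{j-1} := N · v_j for j = 2, …, 2.

Pick v_2 = (0, 1, 0)ᵀ.
Then v_1 = N · v_2 = (1, 0, 4)ᵀ.

Sanity check: (A − (5)·I) v_1 = (0, 0, 0)ᵀ = 0. ✓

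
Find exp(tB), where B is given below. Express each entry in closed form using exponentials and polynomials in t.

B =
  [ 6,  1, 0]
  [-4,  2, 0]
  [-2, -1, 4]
e^{tB} =
  [2*t*exp(4*t) + exp(4*t), t*exp(4*t), 0]
  [-4*t*exp(4*t), -2*t*exp(4*t) + exp(4*t), 0]
  [-2*t*exp(4*t), -t*exp(4*t), exp(4*t)]

Strategy: write B = P · J · P⁻¹ where J is a Jordan canonical form, so e^{tB} = P · e^{tJ} · P⁻¹, and e^{tJ} can be computed block-by-block.

B has Jordan form
J =
  [4, 1, 0]
  [0, 4, 0]
  [0, 0, 4]
(up to reordering of blocks).

Per-block formulas:
  For a 2×2 Jordan block J_2(4): exp(t · J_2(4)) = e^(4t)·(I + t·N), where N is the 2×2 nilpotent shift.
  For a 1×1 block at λ = 4: exp(t · [4]) = [e^(4t)].

After assembling e^{tJ} and conjugating by P, we get:

e^{tB} =
  [2*t*exp(4*t) + exp(4*t), t*exp(4*t), 0]
  [-4*t*exp(4*t), -2*t*exp(4*t) + exp(4*t), 0]
  [-2*t*exp(4*t), -t*exp(4*t), exp(4*t)]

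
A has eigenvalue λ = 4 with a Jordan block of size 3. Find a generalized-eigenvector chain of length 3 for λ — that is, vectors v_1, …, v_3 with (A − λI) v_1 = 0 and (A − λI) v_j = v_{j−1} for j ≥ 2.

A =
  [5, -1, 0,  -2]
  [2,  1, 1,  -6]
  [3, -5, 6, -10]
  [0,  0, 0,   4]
A Jordan chain for λ = 4 of length 3:
v_1 = (-1, -1, -1, 0)ᵀ
v_2 = (1, 2, 3, 0)ᵀ
v_3 = (1, 0, 0, 0)ᵀ

Let N = A − (4)·I. We want v_3 with N^3 v_3 = 0 but N^2 v_3 ≠ 0; then v_{j-1} := N · v_j for j = 3, …, 2.

Pick v_3 = (1, 0, 0, 0)ᵀ.
Then v_2 = N · v_3 = (1, 2, 3, 0)ᵀ.
Then v_1 = N · v_2 = (-1, -1, -1, 0)ᵀ.

Sanity check: (A − (4)·I) v_1 = (0, 0, 0, 0)ᵀ = 0. ✓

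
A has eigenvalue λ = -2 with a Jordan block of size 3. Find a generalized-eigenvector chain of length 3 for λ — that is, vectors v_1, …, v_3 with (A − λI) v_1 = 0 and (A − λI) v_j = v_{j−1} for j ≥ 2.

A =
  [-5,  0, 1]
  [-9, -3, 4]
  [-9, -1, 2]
A Jordan chain for λ = -2 of length 3:
v_1 = (-1, -3, -3)ᵀ
v_2 = (0, -1, -1)ᵀ
v_3 = (0, 1, 0)ᵀ

Let N = A − (-2)·I. We want v_3 with N^3 v_3 = 0 but N^2 v_3 ≠ 0; then v_{j-1} := N · v_j for j = 3, …, 2.

Pick v_3 = (0, 1, 0)ᵀ.
Then v_2 = N · v_3 = (0, -1, -1)ᵀ.
Then v_1 = N · v_2 = (-1, -3, -3)ᵀ.

Sanity check: (A − (-2)·I) v_1 = (0, 0, 0)ᵀ = 0. ✓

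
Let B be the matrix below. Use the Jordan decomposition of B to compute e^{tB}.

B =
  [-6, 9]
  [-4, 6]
e^{tB} =
  [1 - 6*t, 9*t]
  [-4*t, 6*t + 1]

Strategy: write B = P · J · P⁻¹ where J is a Jordan canonical form, so e^{tB} = P · e^{tJ} · P⁻¹, and e^{tJ} can be computed block-by-block.

B has Jordan form
J =
  [0, 1]
  [0, 0]
(up to reordering of blocks).

Per-block formulas:
  For a 2×2 Jordan block J_2(0): exp(t · J_2(0)) = e^(0t)·(I + t·N), where N is the 2×2 nilpotent shift.

After assembling e^{tJ} and conjugating by P, we get:

e^{tB} =
  [1 - 6*t, 9*t]
  [-4*t, 6*t + 1]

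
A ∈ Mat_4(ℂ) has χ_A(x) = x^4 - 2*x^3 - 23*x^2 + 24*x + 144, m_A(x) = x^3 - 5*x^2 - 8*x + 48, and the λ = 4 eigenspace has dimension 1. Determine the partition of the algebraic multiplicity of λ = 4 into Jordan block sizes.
Block sizes for λ = 4: [2]

Step 1 — from the characteristic polynomial, algebraic multiplicity of λ = 4 is 2. From dim ker(A − (4)·I) = 1, there are exactly 1 Jordan blocks for λ = 4.
Step 2 — from the minimal polynomial, the factor (x − 4)^2 tells us the largest block for λ = 4 has size 2.
Step 3 — with total size 2, 1 blocks, and largest block 2, the block sizes (in nonincreasing order) are [2].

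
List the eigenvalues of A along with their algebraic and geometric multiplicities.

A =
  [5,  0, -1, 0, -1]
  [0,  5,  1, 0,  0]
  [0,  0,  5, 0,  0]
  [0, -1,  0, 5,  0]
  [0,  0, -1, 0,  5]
λ = 5: alg = 5, geom = 2

Step 1 — factor the characteristic polynomial to read off the algebraic multiplicities:
  χ_A(x) = (x - 5)^5

Step 2 — compute geometric multiplicities via the rank-nullity identity g(λ) = n − rank(A − λI):
  rank(A − (5)·I) = 3, so dim ker(A − (5)·I) = n − 3 = 2

Summary:
  λ = 5: algebraic multiplicity = 5, geometric multiplicity = 2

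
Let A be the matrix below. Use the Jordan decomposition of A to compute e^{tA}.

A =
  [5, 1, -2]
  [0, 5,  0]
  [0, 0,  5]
e^{tA} =
  [exp(5*t), t*exp(5*t), -2*t*exp(5*t)]
  [0, exp(5*t), 0]
  [0, 0, exp(5*t)]

Strategy: write A = P · J · P⁻¹ where J is a Jordan canonical form, so e^{tA} = P · e^{tJ} · P⁻¹, and e^{tJ} can be computed block-by-block.

A has Jordan form
J =
  [5, 1, 0]
  [0, 5, 0]
  [0, 0, 5]
(up to reordering of blocks).

Per-block formulas:
  For a 2×2 Jordan block J_2(5): exp(t · J_2(5)) = e^(5t)·(I + t·N), where N is the 2×2 nilpotent shift.
  For a 1×1 block at λ = 5: exp(t · [5]) = [e^(5t)].

After assembling e^{tJ} and conjugating by P, we get:

e^{tA} =
  [exp(5*t), t*exp(5*t), -2*t*exp(5*t)]
  [0, exp(5*t), 0]
  [0, 0, exp(5*t)]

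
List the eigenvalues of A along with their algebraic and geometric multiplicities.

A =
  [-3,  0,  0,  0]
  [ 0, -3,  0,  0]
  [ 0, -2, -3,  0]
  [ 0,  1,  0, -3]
λ = -3: alg = 4, geom = 3

Step 1 — factor the characteristic polynomial to read off the algebraic multiplicities:
  χ_A(x) = (x + 3)^4

Step 2 — compute geometric multiplicities via the rank-nullity identity g(λ) = n − rank(A − λI):
  rank(A − (-3)·I) = 1, so dim ker(A − (-3)·I) = n − 1 = 3

Summary:
  λ = -3: algebraic multiplicity = 4, geometric multiplicity = 3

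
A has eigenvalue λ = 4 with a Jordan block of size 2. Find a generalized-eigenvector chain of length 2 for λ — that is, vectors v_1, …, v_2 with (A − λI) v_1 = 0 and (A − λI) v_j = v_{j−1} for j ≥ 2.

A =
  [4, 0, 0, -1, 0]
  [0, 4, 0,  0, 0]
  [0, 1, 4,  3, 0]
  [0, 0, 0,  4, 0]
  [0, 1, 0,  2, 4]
A Jordan chain for λ = 4 of length 2:
v_1 = (0, 0, 1, 0, 1)ᵀ
v_2 = (0, 1, 0, 0, 0)ᵀ

Let N = A − (4)·I. We want v_2 with N^2 v_2 = 0 but N^1 v_2 ≠ 0; then v_{j-1} := N · v_j for j = 2, …, 2.

Pick v_2 = (0, 1, 0, 0, 0)ᵀ.
Then v_1 = N · v_2 = (0, 0, 1, 0, 1)ᵀ.

Sanity check: (A − (4)·I) v_1 = (0, 0, 0, 0, 0)ᵀ = 0. ✓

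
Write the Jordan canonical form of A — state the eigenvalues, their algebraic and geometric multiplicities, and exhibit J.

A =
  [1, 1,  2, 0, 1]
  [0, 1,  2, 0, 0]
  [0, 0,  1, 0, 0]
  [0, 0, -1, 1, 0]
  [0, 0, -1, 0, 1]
J_3(1) ⊕ J_1(1) ⊕ J_1(1)

The characteristic polynomial is
  det(x·I − A) = x^5 - 5*x^4 + 10*x^3 - 10*x^2 + 5*x - 1 = (x - 1)^5

Eigenvalues and multiplicities (the geometric multiplicity of λ is n − rank(A − λI), which equals the number of Jordan blocks for λ):
  λ = 1: algebraic multiplicity = 5, geometric multiplicity = 3

Determining the block sizes for each eigenvalue:
  λ = 1: with am = 5 and gm = 3, the partition is not yet determined (e.g. several partitions of 5 into 3 parts exist). Let N = A − (1)·I. Computing rank(N^1) = 2, rank(N^2) = 1, rank(N^3) = 0; the number of blocks of size ≥ j is rank(N^{j−1}) − rank(N^j), giving [3, 1, 1]. So we have 1 block(s) of size 3, 2 block(s) of size 1 → block sizes [3, 1, 1]

Assembling the blocks gives a Jordan form
J =
  [1, 1, 0, 0, 0]
  [0, 1, 1, 0, 0]
  [0, 0, 1, 0, 0]
  [0, 0, 0, 1, 0]
  [0, 0, 0, 0, 1]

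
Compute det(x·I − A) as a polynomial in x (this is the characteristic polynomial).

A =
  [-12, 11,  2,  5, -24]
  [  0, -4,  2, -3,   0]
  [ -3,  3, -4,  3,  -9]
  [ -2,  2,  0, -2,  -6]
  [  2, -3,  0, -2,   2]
x^5 + 20*x^4 + 160*x^3 + 640*x^2 + 1280*x + 1024

Expanding det(x·I − A) (e.g. by cofactor expansion or by noting that A is similar to its Jordan form J, which has the same characteristic polynomial as A) gives
  χ_A(x) = x^5 + 20*x^4 + 160*x^3 + 640*x^2 + 1280*x + 1024
which factors as (x + 4)^5. The eigenvalues (with algebraic multiplicities) are λ = -4 with multiplicity 5.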